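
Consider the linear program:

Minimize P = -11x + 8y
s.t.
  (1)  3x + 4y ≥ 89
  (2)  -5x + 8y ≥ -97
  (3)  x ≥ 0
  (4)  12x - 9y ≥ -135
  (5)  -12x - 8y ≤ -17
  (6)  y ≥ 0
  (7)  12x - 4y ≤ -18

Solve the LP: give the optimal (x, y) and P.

Extreme points and P = -11x + 8y:
  (87/25, 491/25) → P = 2971/25
  (71/15, 187/10) → P = 1463/15
  (63/10, 117/5) → P = 1179/10

x = 71/15, y = 187/10, minimum P = 1463/15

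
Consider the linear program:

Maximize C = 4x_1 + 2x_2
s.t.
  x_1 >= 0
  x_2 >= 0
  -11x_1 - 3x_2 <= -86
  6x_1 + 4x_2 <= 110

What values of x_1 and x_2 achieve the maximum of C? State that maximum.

At the optimal vertex, x_2 = 0 and 6x_1 + 4x_2 = 110.
Solving simultaneously gives x_1 = 55/3, x_2 = 0.

x_1 = 55/3, x_2 = 0, maximum C = 220/3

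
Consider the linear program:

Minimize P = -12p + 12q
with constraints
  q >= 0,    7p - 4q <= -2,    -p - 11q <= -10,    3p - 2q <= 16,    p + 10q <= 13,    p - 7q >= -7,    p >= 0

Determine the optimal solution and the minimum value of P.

p = 2/9, q = 8/9, minimum P = 8

Extreme points and P = -12p + 12q:
  (2/9, 8/9) → P = 8
  (14/45, 47/45) → P = 44/5
  (0, 10/11) → P = 120/11
  (0, 1) → P = 12

At the optimal vertex, 7p - 4q = -2 and -p - 11q = -10.
Solving simultaneously gives p = 2/9, q = 8/9.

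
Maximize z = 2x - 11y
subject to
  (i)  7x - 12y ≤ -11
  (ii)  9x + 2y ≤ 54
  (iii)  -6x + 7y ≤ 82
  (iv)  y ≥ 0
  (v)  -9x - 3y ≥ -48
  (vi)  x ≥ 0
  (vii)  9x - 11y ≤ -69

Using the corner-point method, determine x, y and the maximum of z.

Vertices and z = 2x - 11y:
  (10/9, 38/3) → z = -1234/9
  (0, 82/7) → z = -902/7
  (107/42, 117/14) → z = -521/6
  (0, 69/11) → z = -69

The optimum lies where x = 0 and 9x - 11y = -69.
Solving simultaneously gives x = 0, y = 69/11.

x = 0, y = 69/11, maximum z = -69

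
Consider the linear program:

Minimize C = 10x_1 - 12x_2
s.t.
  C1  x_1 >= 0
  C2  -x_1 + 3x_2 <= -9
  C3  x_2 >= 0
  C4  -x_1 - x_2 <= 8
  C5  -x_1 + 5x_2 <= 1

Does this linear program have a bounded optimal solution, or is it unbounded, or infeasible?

Corner points and C = 10x_1 - 12x_2:
  (9, 0) → C = 90
  (24, 5) → C = 180
The feasible region has finitely many vertices and no improving ray; the minimum is 90 at (9, 0).

bounded optimum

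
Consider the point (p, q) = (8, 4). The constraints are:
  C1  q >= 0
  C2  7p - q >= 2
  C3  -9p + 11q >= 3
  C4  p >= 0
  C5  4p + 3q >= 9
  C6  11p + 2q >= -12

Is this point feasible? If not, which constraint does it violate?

not feasible — violates C3

Constraint C3: -9p + 11q = -28, which is not ≥ 3. All other constraints are satisfied.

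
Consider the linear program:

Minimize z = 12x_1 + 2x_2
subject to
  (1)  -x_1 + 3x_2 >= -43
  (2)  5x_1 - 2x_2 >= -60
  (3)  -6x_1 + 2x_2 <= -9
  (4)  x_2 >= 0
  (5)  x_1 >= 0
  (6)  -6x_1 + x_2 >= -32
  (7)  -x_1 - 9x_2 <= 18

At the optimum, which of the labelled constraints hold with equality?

Extreme points and z = 12x_1 + 2x_2:
  (3/2, 0) → z = 18
  (55/6, 23) → z = 156
  (16/3, 0) → z = 64

The minimum is at (3/2, 0). Substituting into each constraint, equality holds for (3) and (4); the remaining constraints have slack.

(3) and (4)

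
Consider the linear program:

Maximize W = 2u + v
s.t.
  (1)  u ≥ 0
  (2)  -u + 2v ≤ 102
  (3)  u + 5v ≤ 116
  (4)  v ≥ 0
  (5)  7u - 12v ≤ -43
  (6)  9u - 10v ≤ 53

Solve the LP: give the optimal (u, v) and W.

Vertices and W = 2u + v:
  (0, 116/5) → W = 116/5
  (0, 43/12) → W = 43/12
  (1177/47, 855/47) → W = 3209/47

At the optimal vertex, u + 5v = 116 and 7u - 12v = -43.
Solving simultaneously gives u = 1177/47, v = 855/47.

u = 1177/47, v = 855/47, maximum W = 3209/47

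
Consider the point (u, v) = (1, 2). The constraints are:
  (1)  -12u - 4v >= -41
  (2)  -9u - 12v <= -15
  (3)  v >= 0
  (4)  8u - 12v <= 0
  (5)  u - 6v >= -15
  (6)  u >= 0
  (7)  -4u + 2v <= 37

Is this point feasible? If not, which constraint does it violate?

(1): -20 ≥ -41 ✓
(2): -33 ≤ -15 ✓
(3): 2 ≥ 0 ✓
(4): -16 ≤ 0 ✓
(5): -11 ≥ -15 ✓
(6): 1 ≥ 0 ✓
(7): 0 ≤ 37 ✓

feasible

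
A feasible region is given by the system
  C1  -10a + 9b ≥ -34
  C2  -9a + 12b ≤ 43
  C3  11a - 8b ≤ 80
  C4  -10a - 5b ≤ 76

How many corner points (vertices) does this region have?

3

Pairwise boundary intersections that survive every other constraint:
  (265/13, 736/39)
  (-257/70, -55/7)
  (-1127/165, -254/165)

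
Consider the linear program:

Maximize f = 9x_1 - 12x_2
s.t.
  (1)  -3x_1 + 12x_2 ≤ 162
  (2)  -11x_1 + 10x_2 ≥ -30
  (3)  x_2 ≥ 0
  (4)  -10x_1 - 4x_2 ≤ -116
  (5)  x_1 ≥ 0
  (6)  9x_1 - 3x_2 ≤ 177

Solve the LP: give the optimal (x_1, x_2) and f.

x_1 = 80/9, x_2 = 61/9, maximum f = -4/3

Feasible corners and f = 9x_1 - 12x_2:
  (330/17, 312/17) → f = -774/17
  (62/11, 164/11) → f = -1410/11
  (80/9, 61/9) → f = -4/3

The binding constraints are -11x_1 + 10x_2 = -30 and -10x_1 - 4x_2 = -116.
Solving simultaneously gives x_1 = 80/9, x_2 = 61/9.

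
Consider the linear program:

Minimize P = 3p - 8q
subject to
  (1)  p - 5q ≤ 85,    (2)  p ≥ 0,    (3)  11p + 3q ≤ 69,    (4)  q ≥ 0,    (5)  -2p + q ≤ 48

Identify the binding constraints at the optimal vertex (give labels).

(2) and (3)

Vertices and P = 3p - 8q:
  (0, 23) → P = -184
  (0, 0) → P = 0
  (69/11, 0) → P = 207/11

The minimum is at (0, 23). Substituting into each constraint, equality holds for (2) and (3); the remaining constraints have slack.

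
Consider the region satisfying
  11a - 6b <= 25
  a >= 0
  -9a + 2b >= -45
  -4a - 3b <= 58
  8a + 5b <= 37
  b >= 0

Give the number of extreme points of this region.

4

Of the 15 pairwise boundary intersections, those satisfying every inequality are:
  (347/103, 207/103)
  (25/11, 0)
  (0, 37/5)
  (0, 0)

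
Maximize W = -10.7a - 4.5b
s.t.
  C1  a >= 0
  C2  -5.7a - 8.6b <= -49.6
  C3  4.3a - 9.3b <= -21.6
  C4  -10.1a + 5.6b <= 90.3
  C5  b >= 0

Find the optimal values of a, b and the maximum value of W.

a = 0, b = 248/43, maximum W = -1116/43

Corner points and W = -10.7a - 4.5b:
  (0, 248/43) → W = -1116/43
  (0, 129/8) → W = -1161/16
  (27552/8999, 33640/8999) → W = -2230932/44995
The feasible region is unbounded (it extends along (93, 43), (56, 101)), but W strictly decreases along every unbounded feasible direction, so there is no improving ray and the maximum is attained at a vertex.

The binding constraints are a = 0 and -5.7a - 8.6b = -49.6.
Solving simultaneously gives a = 0, b = 248/43.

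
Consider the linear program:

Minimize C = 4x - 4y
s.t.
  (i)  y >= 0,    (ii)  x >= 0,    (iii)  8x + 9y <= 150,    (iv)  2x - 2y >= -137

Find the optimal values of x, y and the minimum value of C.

The binding constraints are x = 0 and 8x + 9y = 150.
Solving simultaneously gives x = 0, y = 50/3.

x = 0, y = 50/3, minimum C = -200/3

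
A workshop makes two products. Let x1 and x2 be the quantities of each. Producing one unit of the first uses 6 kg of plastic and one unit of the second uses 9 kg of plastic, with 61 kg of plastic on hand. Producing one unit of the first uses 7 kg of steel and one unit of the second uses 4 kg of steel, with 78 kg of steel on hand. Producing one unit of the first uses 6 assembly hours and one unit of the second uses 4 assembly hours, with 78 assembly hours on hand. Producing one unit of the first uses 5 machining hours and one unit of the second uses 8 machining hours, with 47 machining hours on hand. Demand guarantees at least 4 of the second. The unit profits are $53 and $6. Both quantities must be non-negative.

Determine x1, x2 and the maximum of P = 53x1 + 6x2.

Corner points and P = 53x1 + 6x2:
  (0, 47/8) → P = 141/4
  (0, 4) → P = 24
  (3, 4) → P = 183

The optimum lies where 5x1 + 8x2 = 47 and x2 = 4.
Solving simultaneously gives x1 = 3, x2 = 4.

x1 = 3, x2 = 4, maximum P = 183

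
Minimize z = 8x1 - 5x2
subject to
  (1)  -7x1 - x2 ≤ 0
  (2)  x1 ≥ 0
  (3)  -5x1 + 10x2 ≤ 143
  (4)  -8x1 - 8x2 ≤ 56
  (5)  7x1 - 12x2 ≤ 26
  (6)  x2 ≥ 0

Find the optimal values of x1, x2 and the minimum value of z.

x1 = 0, x2 = 143/10, minimum z = -143/2

Extreme points and z = 8x1 - 5x2:
  (0, 0) → z = 0
  (0, 143/10) → z = -143/2
  (988/5, 1131/10) → z = 10153/10
  (26/7, 0) → z = 208/7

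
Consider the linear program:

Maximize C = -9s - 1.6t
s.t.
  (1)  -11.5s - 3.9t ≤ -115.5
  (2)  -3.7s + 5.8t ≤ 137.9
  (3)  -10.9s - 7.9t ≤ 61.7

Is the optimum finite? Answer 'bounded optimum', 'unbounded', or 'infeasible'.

Vertices and C = -9s - 1.6t:
  (1887/1159, 28760/1159) → C = -62999/1159
  (57654/2417, -98425/2417) → C = -361406/2417
The feasible region has finitely many vertices and no improving ray; the maximum is -62999/1159 at (1887/1159, 28760/1159).

bounded optimum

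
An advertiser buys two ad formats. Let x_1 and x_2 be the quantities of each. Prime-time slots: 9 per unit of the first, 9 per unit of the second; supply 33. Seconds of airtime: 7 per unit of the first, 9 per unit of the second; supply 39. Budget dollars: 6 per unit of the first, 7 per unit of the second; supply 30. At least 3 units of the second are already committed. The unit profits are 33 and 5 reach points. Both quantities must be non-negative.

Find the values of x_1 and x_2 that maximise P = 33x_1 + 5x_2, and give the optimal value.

Vertices and P = 33x_1 + 5x_2:
  (0, 11/3) → P = 55/3
  (0, 3) → P = 15
  (2/3, 3) → P = 37

The optimum lies where 9x_1 + 9x_2 = 33 and x_2 = 3.
Solving simultaneously gives x_1 = 2/3, x_2 = 3.

x_1 = 2/3, x_2 = 3, maximum P = 37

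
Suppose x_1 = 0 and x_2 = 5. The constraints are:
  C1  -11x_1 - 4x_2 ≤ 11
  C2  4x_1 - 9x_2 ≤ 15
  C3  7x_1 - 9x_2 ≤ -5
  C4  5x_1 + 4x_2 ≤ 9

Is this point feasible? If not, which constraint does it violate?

Constraint C4: 5x_1 + 4x_2 = 20, which is not ≤ 9. All other constraints are satisfied.

not feasible — violates C4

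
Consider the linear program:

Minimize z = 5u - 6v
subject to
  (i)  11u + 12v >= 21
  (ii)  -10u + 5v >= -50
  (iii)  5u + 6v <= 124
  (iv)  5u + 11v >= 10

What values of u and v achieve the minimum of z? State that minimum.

u = -227, v = 1259/6, minimum z = -2394

Vertices and z = 5u - 6v:
  (-227, 1259/6) → z = -2394
  (111/61, 5/61) → z = 525/61
  (184/17, 198/17) → z = -268/17
  (40/9, -10/9) → z = 260/9

The optimum lies where 11u + 12v = 21 and 5u + 6v = 124.
Solving simultaneously gives u = -227, v = 1259/6.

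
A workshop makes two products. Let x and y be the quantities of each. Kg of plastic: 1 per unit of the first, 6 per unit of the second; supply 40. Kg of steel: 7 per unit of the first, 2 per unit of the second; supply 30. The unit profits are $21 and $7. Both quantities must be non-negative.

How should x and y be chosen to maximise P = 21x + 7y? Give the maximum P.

At the optimal vertex, x + 6y = 40 and 7x + 2y = 30.
Solving simultaneously gives x = 5/2, y = 25/4.

x = 5/2, y = 25/4, maximum P = 385/4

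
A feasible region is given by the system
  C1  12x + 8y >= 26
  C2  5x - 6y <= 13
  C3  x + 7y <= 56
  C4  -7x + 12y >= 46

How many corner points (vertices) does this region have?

Of the 6 pairwise boundary intersections, those satisfying every inequality are:
  (-7/2, 17/2)
  (-7/25, 367/100)
  (350/61, 438/61)

3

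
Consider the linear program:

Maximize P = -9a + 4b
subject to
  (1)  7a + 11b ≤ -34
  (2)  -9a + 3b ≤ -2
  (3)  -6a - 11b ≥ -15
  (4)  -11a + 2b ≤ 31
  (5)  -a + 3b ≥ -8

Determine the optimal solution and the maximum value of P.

a = -2/3, b = -8/3, maximum P = -14/3

Feasible corners and P = -9a + 4b:
  (-2/3, -8/3) → P = -14/3
  (-7/16, -45/16) → P = -117/16
  (-3/4, -35/12) → P = -59/12

At the optimal vertex, 7a + 11b = -34 and -9a + 3b = -2.
Solving simultaneously gives a = -2/3, b = -8/3.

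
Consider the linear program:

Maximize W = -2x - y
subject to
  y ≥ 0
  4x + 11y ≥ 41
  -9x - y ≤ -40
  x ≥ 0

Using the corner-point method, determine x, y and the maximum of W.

x = 21/5, y = 11/5, maximum W = -53/5

Vertices and W = -2x - y:
  (41/4, 0) → W = -41/2
  (21/5, 11/5) → W = -53/5
  (0, 40) → W = -40
The feasible region is unbounded (it extends along (0, 1), (1, 0)), but W strictly decreases along every unbounded feasible direction, so there is no improving ray and the maximum is attained at a vertex.

The optimum lies where 4x + 11y = 41 and -9x - y = -40.
Solving simultaneously gives x = 21/5, y = 11/5.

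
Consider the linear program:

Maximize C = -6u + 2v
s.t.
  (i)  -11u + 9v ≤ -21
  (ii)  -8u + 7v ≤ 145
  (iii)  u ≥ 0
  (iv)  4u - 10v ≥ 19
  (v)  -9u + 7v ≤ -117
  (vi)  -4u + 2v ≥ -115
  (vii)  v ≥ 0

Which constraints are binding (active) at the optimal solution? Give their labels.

(v) and (vii)

Feasible corners and C = -6u + 2v:
  (1037/62, 297/62) → C = -2814/31
  (139/4, 12) → C = -369/2
  (13, 0) → C = -78
  (115/4, 0) → C = -345/2

The maximum is at (13, 0). Substituting into each constraint, equality holds for (v) and (vii); the remaining constraints have slack.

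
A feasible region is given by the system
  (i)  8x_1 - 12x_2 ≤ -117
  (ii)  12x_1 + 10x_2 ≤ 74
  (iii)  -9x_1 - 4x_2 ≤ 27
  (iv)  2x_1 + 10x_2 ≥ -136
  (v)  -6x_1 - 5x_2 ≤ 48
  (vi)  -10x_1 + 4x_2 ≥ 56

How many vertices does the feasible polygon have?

4

Of the 14 pairwise boundary intersections, those satisfying every inequality are:
  (-198/35, 837/140)
  (-51/22, 361/44)
  (-283/21, 165/7)
  (-66/37, 353/37)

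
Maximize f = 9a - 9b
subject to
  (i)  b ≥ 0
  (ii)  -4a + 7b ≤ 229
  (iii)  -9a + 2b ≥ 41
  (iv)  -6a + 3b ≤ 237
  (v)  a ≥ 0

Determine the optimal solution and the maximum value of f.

a = 0, b = 41/2, maximum f = -369/2

Vertices and f = 9a - 9b:
  (171/55, 1897/55) → f = -15534/55
  (0, 229/7) → f = -2061/7
  (0, 41/2) → f = -369/2

The optimum lies where -9a + 2b = 41 and a = 0.
Solving simultaneously gives a = 0, b = 41/2.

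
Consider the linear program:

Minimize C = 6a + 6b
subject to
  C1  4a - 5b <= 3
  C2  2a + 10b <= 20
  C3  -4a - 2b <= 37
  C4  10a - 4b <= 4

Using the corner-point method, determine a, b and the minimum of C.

At the optimal vertex, 4a - 5b = 3 and -4a - 2b = 37.
Solving simultaneously gives a = -179/28, b = -40/7.

a = -179/28, b = -40/7, minimum C = -1017/14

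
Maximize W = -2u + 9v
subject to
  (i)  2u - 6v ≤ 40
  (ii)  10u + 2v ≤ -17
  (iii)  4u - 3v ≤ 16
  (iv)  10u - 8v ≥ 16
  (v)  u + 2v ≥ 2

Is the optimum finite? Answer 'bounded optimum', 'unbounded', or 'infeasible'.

The boundaries 2u - 6v = 40 and 4u - 3v = 16 meet at (-4/3, -64/9), but that point violates u + 2v ≥ 2. Every candidate vertex is excluded by some other constraint, so the feasible region is empty.

infeasible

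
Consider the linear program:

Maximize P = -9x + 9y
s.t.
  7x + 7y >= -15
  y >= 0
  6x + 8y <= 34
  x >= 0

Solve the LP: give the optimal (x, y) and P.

Extreme points and P = -9x + 9y:
  (17/3, 0) → P = -51
  (0, 0) → P = 0
  (0, 17/4) → P = 153/4

The binding constraints are 6x + 8y = 34 and x = 0.
Solving simultaneously gives x = 0, y = 17/4.

x = 0, y = 17/4, maximum P = 153/4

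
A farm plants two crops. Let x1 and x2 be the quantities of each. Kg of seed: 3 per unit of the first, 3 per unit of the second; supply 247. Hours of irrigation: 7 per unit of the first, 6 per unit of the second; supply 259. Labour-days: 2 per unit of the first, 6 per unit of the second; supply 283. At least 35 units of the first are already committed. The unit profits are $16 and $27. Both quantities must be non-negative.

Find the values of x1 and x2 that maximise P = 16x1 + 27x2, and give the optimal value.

x1 = 35, x2 = 7/3, maximum P = 623

Corner points and P = 16x1 + 27x2:
  (37, 0) → P = 592
  (35, 0) → P = 560
  (35, 7/3) → P = 623

At the optimal vertex, 7x1 + 6x2 = 259 and x1 = 35.
Solving simultaneously gives x1 = 35, x2 = 7/3.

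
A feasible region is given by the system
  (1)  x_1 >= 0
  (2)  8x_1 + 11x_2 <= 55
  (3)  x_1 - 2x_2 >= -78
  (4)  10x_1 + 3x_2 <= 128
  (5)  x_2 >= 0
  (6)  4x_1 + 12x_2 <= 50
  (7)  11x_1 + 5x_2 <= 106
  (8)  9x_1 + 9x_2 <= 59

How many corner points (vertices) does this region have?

5

Of the 28 pairwise boundary intersections, those satisfying every inequality are:
  (0, 0)
  (0, 25/6)
  (55/26, 45/13)
  (154/27, 23/27)
  (59/9, 0)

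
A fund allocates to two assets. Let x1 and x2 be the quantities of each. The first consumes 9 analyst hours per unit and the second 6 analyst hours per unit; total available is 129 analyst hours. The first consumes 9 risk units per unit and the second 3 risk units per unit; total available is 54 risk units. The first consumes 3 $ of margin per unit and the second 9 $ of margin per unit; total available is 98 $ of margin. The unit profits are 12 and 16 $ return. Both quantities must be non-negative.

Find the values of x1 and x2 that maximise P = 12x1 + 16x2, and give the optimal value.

Vertices and P = 12x1 + 16x2:
  (0, 0) → P = 0
  (0, 98/9) → P = 1568/9
  (6, 0) → P = 72
  (8/3, 10) → P = 192

x1 = 8/3, x2 = 10, maximum P = 192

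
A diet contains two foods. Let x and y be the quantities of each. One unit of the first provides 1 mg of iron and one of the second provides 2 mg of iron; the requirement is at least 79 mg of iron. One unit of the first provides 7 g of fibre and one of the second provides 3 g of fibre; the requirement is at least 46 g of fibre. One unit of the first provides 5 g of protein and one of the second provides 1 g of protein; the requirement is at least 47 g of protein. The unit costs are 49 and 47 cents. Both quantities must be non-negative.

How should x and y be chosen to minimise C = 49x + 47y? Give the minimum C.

Vertices and C = 49x + 47y:
  (0, 47) → C = 2209
  (79, 0) → C = 3871
  (5/3, 116/3) → C = 1899
The feasible region is unbounded (it extends along (0, 1), (1, 0)), but C strictly increases along every unbounded feasible direction, so there is no improving ray and the minimum is attained at a vertex.

The binding constraints are x + 2y = 79 and 5x + y = 47.
Solving simultaneously gives x = 5/3, y = 116/3.

x = 5/3, y = 116/3, minimum C = 1899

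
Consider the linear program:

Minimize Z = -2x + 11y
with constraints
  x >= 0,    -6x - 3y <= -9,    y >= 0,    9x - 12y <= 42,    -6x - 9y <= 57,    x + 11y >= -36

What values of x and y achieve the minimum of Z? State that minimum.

x = 14/3, y = 0, minimum Z = -28/3

Extreme points and Z = -2x + 11y:
  (0, 3) → Z = 33
  (3/2, 0) → Z = -3
  (14/3, 0) → Z = -28/3
The feasible region is unbounded (it extends along (0, 1), (4, 3)), but Z strictly increases along every unbounded feasible direction, so there is no improving ray and the minimum is attained at a vertex.

The optimum lies where y = 0 and 9x - 12y = 42.
Solving simultaneously gives x = 14/3, y = 0.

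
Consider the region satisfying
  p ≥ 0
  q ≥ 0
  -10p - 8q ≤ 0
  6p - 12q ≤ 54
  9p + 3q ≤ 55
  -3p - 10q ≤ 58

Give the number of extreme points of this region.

Of the 15 pairwise boundary intersections, those satisfying every inequality are:
  (0, 0)
  (0, 55/3)
  (55/9, 0)

3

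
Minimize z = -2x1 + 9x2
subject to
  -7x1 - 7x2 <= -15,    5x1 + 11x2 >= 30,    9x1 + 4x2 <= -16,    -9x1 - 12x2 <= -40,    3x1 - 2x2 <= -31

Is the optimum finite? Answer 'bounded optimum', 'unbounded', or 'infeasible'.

Extreme points and z = -2x1 + 9x2:
  (-187/35, 262/35) → z = 2732/35
  (-26/5, 77/10) → z = 797/10
The feasible region has finitely many vertices and no improving ray; the minimum is 2732/35 at (-187/35, 262/35).

bounded optimum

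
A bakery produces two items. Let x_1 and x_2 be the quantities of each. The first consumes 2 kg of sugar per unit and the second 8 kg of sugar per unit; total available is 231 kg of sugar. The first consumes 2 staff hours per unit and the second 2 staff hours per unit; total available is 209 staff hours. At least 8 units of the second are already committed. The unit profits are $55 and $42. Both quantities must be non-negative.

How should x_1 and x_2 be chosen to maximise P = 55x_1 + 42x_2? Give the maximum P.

x_1 = 167/2, x_2 = 8, maximum P = 9857/2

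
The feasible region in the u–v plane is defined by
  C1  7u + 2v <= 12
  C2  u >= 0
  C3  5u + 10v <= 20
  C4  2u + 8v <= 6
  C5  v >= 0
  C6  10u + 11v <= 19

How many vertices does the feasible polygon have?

5

Intersecting each pair of boundary lines and keeping only the points that satisfy every inequality leaves:
  (12/7, 0)
  (94/57, 13/57)
  (0, 3/4)
  (0, 0)
  (43/29, 11/29)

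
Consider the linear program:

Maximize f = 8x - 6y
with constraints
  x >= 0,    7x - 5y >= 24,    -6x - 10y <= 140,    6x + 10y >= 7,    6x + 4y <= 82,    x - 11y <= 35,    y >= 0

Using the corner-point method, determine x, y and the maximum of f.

x = 41/3, y = 0, maximum f = 328/3

Extreme points and f = 8x - 6y:
  (253/29, 215/29) → f = 734/29
  (24/7, 0) → f = 192/7
  (41/3, 0) → f = 328/3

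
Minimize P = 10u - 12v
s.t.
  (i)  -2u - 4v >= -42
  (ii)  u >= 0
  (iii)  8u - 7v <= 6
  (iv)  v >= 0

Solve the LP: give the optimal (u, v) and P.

u = 0, v = 21/2, minimum P = -126

Extreme points and P = 10u - 12v:
  (0, 21/2) → P = -126
  (159/23, 162/23) → P = -354/23
  (0, 0) → P = 0
  (3/4, 0) → P = 15/2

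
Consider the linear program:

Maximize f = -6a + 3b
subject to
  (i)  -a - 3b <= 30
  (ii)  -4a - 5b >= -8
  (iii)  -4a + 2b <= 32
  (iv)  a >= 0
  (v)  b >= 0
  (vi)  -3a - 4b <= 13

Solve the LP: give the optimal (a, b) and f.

a = 0, b = 8/5, maximum f = 24/5

The optimum lies where -4a - 5b = -8 and a = 0.
Solving simultaneously gives a = 0, b = 8/5.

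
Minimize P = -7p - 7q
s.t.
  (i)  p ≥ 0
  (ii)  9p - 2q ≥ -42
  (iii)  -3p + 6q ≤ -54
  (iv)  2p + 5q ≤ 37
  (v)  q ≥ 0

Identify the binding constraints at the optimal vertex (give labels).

Corner points and P = -7p - 7q:
  (164/9, 1/9) → P = -385/3
  (18, 0) → P = -126
  (37/2, 0) → P = -259/2

The minimum is at (37/2, 0). Substituting into each constraint, equality holds for (iv) and (v); the remaining constraints have slack.

(iv) and (v)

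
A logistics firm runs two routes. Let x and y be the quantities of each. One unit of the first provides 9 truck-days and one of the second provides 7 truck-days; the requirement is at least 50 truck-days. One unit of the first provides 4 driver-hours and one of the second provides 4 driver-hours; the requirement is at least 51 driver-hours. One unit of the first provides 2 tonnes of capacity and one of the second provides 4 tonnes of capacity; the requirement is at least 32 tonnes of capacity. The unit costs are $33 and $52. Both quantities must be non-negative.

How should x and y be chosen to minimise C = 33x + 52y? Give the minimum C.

The feasible region is unbounded (it extends along (0, 1), (1, 0)), but C strictly increases along every unbounded feasible direction, so there is no improving ray and the minimum is attained at a vertex.

x = 19/2, y = 13/4, minimum C = 965/2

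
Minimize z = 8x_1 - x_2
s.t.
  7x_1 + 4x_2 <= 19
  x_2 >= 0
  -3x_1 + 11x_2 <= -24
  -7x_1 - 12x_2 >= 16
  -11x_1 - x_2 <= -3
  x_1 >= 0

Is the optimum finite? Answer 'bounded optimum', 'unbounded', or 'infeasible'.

The boundaries 7x_1 + 4x_2 = 19 and -7x_1 - 12x_2 = 16 meet at (73/14, -35/8), but that point violates x_2 ≥ 0. Every candidate vertex is excluded by some other constraint, so the feasible region is empty.

infeasible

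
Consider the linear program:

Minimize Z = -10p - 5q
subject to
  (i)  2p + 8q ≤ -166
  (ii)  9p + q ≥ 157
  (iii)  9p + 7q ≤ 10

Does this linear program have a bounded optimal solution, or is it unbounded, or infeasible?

From the feasible point (711/35, -904/35), moving in the direction (7, -9) keeps every constraint satisfied while Z decreases without bound.

unbounded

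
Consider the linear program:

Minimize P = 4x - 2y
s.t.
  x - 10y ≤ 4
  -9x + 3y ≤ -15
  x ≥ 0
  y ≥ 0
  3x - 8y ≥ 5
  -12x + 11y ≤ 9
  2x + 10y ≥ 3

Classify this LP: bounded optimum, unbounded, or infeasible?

bounded optimum

Feasible corners and P = 4x - 2y:
  (4, 0) → P = 16
  (5/3, 0) → P = 20/3
The feasible region has finitely many vertices and no improving ray; the minimum is 20/3 at (5/3, 0).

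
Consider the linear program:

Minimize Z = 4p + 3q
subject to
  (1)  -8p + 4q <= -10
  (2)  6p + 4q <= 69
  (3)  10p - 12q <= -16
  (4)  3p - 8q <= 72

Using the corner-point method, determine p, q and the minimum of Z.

Corner points and Z = 4p + 3q:
  (79/14, 123/14) → Z = 685/14
  (23/7, 57/14) → Z = 355/14
  (191/28, 393/56) → Z = 2707/56

p = 23/7, q = 57/14, minimum Z = 355/14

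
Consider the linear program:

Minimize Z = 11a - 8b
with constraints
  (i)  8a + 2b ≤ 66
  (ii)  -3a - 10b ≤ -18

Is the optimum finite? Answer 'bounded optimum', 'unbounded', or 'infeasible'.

From the feasible point (312/37, -27/37), moving in the direction (-2, 8) keeps every constraint satisfied while Z decreases without bound.

unbounded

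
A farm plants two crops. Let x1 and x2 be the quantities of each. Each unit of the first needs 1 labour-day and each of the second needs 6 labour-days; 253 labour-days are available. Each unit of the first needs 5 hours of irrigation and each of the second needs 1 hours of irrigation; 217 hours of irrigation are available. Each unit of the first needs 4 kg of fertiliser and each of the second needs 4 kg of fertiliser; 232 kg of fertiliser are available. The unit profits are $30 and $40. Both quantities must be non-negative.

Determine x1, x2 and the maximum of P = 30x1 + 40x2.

Corner points and P = 30x1 + 40x2:
  (0, 0) → P = 0
  (0, 253/6) → P = 5060/3
  (217/5, 0) → P = 1302
  (19, 39) → P = 2130
  (159/4, 73/4) → P = 3845/2

x1 = 19, x2 = 39, maximum P = 2130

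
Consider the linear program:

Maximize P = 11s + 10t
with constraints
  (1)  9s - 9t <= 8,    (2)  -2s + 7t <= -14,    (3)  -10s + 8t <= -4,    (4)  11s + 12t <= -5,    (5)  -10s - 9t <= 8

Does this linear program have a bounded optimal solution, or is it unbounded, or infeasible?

The boundaries 9s - 9t = 8 and -2s + 7t = -14 meet at (-14/9, -22/9), but that point violates -10s - 9t ≤ 8. Every candidate vertex is excluded by some other constraint, so the feasible region is empty.

infeasible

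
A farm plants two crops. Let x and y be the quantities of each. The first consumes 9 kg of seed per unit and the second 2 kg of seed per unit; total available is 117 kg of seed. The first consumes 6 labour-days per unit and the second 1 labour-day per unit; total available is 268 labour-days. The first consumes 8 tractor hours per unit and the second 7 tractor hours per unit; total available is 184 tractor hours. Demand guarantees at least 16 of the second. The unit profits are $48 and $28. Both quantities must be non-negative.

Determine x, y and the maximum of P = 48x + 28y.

x = 9, y = 16, maximum P = 880

Feasible corners and P = 48x + 28y:
  (0, 184/7) → P = 736
  (0, 16) → P = 448
  (9, 16) → P = 880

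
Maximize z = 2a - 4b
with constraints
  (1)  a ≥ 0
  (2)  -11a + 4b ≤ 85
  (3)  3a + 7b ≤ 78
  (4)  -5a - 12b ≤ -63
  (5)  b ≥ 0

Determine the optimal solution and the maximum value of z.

a = 26, b = 0, maximum z = 52

Feasible corners and z = 2a - 4b:
  (0, 78/7) → z = -312/7
  (0, 21/4) → z = -21
  (26, 0) → z = 52
  (63/5, 0) → z = 126/5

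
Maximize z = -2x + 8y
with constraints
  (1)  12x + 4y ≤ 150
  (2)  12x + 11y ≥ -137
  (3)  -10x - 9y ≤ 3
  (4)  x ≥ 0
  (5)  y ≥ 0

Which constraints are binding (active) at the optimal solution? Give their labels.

(1) and (4)

Vertices and z = -2x + 8y:
  (0, 75/2) → z = 300
  (25/2, 0) → z = -25
  (0, 0) → z = 0

The maximum is at (0, 75/2). Substituting into each constraint, equality holds for (1) and (4); the remaining constraints have slack.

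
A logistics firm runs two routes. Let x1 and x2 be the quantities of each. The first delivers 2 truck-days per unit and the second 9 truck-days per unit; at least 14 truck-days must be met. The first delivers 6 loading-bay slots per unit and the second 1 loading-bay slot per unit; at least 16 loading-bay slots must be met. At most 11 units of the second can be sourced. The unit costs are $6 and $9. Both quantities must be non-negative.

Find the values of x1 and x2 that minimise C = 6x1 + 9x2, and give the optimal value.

Vertices and C = 6x1 + 9x2:
  (7, 0) → C = 42
  (5/2, 1) → C = 24
  (5/6, 11) → C = 104
The feasible region is unbounded (it extends along (1, 0)), but C strictly increases along every unbounded feasible direction, so there is no improving ray and the minimum is attained at a vertex.

The optimum lies where 2x1 + 9x2 = 14 and 6x1 + x2 = 16.
Solving simultaneously gives x1 = 5/2, x2 = 1.

x1 = 5/2, x2 = 1, minimum C = 24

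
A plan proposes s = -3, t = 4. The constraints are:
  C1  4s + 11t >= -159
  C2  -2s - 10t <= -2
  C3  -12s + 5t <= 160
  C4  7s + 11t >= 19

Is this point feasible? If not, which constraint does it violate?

C1: 32 ≥ -159 ✓
C2: -34 ≤ -2 ✓
C3: 56 ≤ 160 ✓
C4: 23 ≥ 19 ✓

feasible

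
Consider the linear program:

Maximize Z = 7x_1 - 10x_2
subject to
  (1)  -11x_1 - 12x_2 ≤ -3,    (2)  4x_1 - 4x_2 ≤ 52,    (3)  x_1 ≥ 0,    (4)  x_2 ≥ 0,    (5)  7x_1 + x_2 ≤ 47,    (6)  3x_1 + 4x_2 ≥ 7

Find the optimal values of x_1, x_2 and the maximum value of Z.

x_1 = 47/7, x_2 = 0, maximum Z = 47

Feasible corners and Z = 7x_1 - 10x_2:
  (0, 47) → Z = -470
  (0, 7/4) → Z = -35/2
  (47/7, 0) → Z = 47
  (7/3, 0) → Z = 49/3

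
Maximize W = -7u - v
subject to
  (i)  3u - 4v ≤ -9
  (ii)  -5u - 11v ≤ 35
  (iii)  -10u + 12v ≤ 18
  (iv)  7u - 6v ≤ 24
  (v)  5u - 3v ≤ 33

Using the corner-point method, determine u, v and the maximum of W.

u = 9, v = 9, maximum W = -72

Feasible corners and W = -7u - v:
  (9, 9) → W = -72
  (159/11, 144/11) → W = -1257/11
  (15, 14) → W = -119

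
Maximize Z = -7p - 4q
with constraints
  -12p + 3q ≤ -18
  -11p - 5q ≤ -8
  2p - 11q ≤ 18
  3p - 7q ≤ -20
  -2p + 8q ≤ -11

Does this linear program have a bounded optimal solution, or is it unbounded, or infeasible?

The boundaries -12p + 3q = -18 and -11p - 5q = -8 meet at (38/31, -34/31), but that point violates 3p - 7q ≤ -20. Every candidate vertex is excluded by some other constraint, so the feasible region is empty.

infeasible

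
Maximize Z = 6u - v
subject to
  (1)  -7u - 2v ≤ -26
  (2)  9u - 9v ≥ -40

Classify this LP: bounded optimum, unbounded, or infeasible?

From the feasible point (154/81, 514/81), moving in the direction (2, -7) keeps every constraint satisfied while Z increases without bound.

unbounded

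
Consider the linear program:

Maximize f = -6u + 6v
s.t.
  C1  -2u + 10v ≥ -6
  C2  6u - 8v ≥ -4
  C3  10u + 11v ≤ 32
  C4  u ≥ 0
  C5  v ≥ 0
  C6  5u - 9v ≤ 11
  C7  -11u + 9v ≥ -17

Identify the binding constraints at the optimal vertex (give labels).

C2 and C4

Vertices and f = -6u + 6v:
  (106/73, 116/73) → f = 60/73
  (0, 1/2) → f = 3
  (475/211, 182/211) → f = -1758/211
  (0, 0) → f = 0
  (17/11, 0) → f = -102/11

The maximum is at (0, 1/2). Substituting into each constraint, equality holds for C2 and C4; the remaining constraints have slack.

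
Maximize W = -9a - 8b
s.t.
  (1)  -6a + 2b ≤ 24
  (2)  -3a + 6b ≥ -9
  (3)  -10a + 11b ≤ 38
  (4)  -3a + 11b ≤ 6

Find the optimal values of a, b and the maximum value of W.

a = -27/5, b = -21/5, maximum W = 411/5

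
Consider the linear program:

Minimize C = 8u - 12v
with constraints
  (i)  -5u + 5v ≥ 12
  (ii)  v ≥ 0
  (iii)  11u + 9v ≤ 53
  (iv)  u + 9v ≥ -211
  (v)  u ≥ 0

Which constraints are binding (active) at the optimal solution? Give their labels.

(iii) and (v)

Feasible corners and C = 8u - 12v:
  (157/100, 397/100) → C = -877/25
  (0, 12/5) → C = -144/5
  (0, 53/9) → C = -212/3

The minimum is at (0, 53/9). Substituting into each constraint, equality holds for (iii) and (v); the remaining constraints have slack.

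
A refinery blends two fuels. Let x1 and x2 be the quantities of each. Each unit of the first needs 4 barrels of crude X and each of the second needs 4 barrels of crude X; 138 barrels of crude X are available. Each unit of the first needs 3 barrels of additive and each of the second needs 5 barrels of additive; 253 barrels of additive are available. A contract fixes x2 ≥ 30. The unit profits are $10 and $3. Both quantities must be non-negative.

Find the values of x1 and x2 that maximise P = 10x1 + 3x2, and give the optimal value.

Vertices and P = 10x1 + 3x2:
  (0, 69/2) → P = 207/2
  (0, 30) → P = 90
  (9/2, 30) → P = 135

At the optimal vertex, 4x1 + 4x2 = 138 and x2 = 30.
Solving simultaneously gives x1 = 9/2, x2 = 30.

x1 = 9/2, x2 = 30, maximum P = 135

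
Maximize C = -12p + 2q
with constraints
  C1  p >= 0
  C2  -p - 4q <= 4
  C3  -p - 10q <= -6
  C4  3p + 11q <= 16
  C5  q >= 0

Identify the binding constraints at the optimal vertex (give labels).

Corner points and C = -12p + 2q:
  (0, 3/5) → C = 6/5
  (0, 16/11) → C = 32/11
  (94/19, 2/19) → C = -1124/19

The maximum is at (0, 16/11). Substituting into each constraint, equality holds for C1 and C4; the remaining constraints have slack.

C1 and C4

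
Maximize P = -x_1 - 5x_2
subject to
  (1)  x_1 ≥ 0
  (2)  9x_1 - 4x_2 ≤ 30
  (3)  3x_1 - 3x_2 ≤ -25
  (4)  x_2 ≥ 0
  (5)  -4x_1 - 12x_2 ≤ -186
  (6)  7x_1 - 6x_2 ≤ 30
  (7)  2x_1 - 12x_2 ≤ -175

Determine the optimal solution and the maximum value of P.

x_1 = 11/6, x_2 = 134/9, maximum P = -1373/18

Feasible corners and P = -x_1 - 5x_2:
  (0, 31/2) → P = -155/2
  (38/3, 21) → P = -353/3
  (15/2, 95/6) → P = -260/3
  (11/6, 134/9) → P = -1373/18
The feasible region is unbounded (it extends along (0, 1), (4, 9)), but P strictly decreases along every unbounded feasible direction, so there is no improving ray and the maximum is attained at a vertex.

At the optimal vertex, -4x_1 - 12x_2 = -186 and 2x_1 - 12x_2 = -175.
Solving simultaneously gives x_1 = 11/6, x_2 = 134/9.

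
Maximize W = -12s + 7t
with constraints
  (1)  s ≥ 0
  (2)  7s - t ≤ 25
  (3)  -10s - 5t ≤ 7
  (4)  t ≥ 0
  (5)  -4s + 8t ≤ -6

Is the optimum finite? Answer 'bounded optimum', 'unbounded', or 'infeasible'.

bounded optimum

Corner points and W = -12s + 7t:
  (25/7, 0) → W = -300/7
  (97/26, 29/26) → W = -961/26
  (3/2, 0) → W = -18
The feasible region has finitely many vertices and no improving ray; the maximum is -18 at (3/2, 0).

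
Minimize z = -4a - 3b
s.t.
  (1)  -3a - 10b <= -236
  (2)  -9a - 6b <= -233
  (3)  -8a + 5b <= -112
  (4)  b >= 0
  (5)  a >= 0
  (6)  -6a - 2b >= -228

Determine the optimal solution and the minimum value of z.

a = 682/23, b = 576/23, minimum z = -4456/23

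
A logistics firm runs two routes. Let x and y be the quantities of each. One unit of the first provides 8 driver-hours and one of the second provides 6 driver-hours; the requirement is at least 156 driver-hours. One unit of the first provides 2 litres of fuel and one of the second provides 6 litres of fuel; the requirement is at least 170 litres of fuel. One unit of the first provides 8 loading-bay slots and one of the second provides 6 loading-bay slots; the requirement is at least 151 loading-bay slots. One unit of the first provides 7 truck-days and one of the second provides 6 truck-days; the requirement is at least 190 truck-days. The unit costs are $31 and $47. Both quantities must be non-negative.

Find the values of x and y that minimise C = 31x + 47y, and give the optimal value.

x = 4, y = 27, minimum C = 1393

The feasible region is unbounded (it extends along (0, 1), (1, 0)), but C strictly increases along every unbounded feasible direction, so there is no improving ray and the minimum is attained at a vertex.

At the optimal vertex, 2x + 6y = 170 and 7x + 6y = 190.
Solving simultaneously gives x = 4, y = 27.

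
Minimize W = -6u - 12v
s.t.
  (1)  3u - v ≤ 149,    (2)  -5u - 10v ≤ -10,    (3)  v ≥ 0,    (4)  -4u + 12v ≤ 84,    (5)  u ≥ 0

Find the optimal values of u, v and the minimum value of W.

u = 117/2, v = 53/2, minimum W = -669

Extreme points and W = -6u - 12v:
  (149/3, 0) → W = -298
  (117/2, 53/2) → W = -669
  (2, 0) → W = -12
  (0, 1) → W = -12
  (0, 7) → W = -84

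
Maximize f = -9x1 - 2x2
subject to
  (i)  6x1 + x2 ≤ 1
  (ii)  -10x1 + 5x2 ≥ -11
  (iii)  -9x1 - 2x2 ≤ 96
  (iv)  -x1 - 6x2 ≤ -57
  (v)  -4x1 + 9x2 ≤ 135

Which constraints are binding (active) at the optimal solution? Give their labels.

Corner points and f = -9x1 - 2x2:
  (-51/35, 341/35) → f = -223/35
  (-63/29, 407/29) → f = -247/29
  (-9, 11) → f = 59

The maximum is at (-9, 11). Substituting into each constraint, equality holds for (iv) and (v); the remaining constraints have slack.

(iv) and (v)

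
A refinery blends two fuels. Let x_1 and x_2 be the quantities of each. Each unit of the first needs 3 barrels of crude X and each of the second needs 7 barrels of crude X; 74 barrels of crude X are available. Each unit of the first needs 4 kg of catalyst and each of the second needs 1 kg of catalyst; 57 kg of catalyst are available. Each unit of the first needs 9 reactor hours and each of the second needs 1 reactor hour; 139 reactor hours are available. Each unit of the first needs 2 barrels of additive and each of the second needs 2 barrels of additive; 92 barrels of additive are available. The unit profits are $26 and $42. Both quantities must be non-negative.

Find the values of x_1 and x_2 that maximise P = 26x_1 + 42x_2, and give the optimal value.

x_1 = 13, x_2 = 5, maximum P = 548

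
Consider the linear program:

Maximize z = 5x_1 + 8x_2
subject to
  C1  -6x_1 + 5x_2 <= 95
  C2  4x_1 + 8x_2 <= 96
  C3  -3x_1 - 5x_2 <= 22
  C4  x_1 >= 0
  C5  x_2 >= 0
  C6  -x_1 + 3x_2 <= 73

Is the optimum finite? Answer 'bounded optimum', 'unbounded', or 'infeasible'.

bounded optimum

Extreme points and z = 5x_1 + 8x_2:
  (0, 12) → z = 96
  (24, 0) → z = 120
  (0, 0) → z = 0
The feasible region has finitely many vertices and no improving ray; the maximum is 120 at (24, 0).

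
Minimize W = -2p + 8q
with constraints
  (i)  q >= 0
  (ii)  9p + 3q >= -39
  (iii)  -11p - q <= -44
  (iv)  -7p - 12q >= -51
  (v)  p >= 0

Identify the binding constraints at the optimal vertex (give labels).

Feasible corners and W = -2p + 8q:
  (4, 0) → W = -8
  (51/7, 0) → W = -102/7
  (477/125, 253/125) → W = 214/25

The minimum is at (51/7, 0). Substituting into each constraint, equality holds for (i) and (iv); the remaining constraints have slack.

(i) and (iv)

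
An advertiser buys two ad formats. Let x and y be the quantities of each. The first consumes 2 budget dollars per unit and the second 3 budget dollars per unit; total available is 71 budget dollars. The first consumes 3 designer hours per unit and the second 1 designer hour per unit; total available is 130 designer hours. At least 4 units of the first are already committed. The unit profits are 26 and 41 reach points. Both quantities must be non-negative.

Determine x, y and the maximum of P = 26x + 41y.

x = 4, y = 21, maximum P = 965

Vertices and P = 26x + 41y:
  (71/2, 0) → P = 923
  (4, 0) → P = 104
  (4, 21) → P = 965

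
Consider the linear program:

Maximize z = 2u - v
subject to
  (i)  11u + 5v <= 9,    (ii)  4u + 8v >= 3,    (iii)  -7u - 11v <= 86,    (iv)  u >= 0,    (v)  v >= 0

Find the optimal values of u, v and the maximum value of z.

u = 9/11, v = 0, maximum z = 18/11

The binding constraints are 11u + 5v = 9 and v = 0.
Solving simultaneously gives u = 9/11, v = 0.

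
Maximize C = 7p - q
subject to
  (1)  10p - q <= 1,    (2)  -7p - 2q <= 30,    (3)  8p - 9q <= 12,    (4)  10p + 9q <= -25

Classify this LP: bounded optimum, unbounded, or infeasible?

bounded optimum

Feasible corners and C = 7p - q:
  (-246/79, -324/79) → C = -1398/79
  (-220/43, 125/43) → C = -1665/43
  (-13/18, -160/81) → C = -499/162
The feasible region has finitely many vertices and no improving ray; the maximum is -499/162 at (-13/18, -160/81).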